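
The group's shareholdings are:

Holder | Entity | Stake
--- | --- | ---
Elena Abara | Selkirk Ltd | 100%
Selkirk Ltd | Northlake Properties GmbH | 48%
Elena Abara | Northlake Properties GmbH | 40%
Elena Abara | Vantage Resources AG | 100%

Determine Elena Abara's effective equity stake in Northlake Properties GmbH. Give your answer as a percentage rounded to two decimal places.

88.00%

Elena reaches Northlake along 2 paths.
Via Selkirk: 100% × 48% = 48%.
Direct stake: 40% = 40%.
Total: 48% + 40% = 88%.
Rounded: 88.00%.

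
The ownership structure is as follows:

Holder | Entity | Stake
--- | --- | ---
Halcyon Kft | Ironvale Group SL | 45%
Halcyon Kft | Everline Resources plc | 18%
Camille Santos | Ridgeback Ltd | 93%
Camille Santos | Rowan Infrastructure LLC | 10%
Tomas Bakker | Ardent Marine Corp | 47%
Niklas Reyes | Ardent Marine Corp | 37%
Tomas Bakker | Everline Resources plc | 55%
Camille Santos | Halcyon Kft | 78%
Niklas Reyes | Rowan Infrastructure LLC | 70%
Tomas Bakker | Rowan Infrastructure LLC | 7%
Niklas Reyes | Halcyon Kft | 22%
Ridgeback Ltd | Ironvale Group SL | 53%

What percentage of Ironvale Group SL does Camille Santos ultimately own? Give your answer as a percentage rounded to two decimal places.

Camille reaches Ironvale along 2 paths.
Via Ridgeback: 93% × 53% = 49.29%.
Via Halcyon: 78% × 45% = 35.1%.
Total: 49.29% + 35.1% = 84.39%.

84.39%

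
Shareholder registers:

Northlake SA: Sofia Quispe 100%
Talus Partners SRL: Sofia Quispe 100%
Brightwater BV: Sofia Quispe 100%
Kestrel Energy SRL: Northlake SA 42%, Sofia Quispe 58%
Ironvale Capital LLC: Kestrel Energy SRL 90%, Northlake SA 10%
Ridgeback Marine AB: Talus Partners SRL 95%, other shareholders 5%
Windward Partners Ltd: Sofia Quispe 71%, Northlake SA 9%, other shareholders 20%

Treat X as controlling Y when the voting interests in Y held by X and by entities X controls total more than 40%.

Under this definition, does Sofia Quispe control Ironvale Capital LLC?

Sofia holds 100% of Northlake, so Sofia controls Northlake.
Northlake and Sofia together hold 42% + 58% = 100% of Kestrel, so Sofia controls Kestrel.
Kestrel and Northlake together hold 90% + 10% = 100% of Ironvale, so Sofia controls Ironvale.

Yes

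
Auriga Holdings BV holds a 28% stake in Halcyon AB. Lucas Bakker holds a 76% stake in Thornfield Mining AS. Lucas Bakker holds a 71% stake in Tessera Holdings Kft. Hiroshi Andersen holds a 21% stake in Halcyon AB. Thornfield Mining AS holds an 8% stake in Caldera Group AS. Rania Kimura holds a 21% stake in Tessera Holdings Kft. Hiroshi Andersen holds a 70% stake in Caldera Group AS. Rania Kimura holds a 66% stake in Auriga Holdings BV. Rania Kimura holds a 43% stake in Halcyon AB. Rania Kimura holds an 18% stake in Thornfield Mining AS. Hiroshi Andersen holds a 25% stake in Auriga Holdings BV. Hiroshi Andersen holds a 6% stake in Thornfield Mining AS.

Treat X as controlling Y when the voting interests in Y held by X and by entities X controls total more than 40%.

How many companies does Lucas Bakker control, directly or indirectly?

Lucas holds 76% of Thornfield, so Lucas controls Thornfield.
Lucas holds 71% of Tessera, so Lucas controls Tessera.
No other company's threshold is met.
Lucas controls 2 companies.

2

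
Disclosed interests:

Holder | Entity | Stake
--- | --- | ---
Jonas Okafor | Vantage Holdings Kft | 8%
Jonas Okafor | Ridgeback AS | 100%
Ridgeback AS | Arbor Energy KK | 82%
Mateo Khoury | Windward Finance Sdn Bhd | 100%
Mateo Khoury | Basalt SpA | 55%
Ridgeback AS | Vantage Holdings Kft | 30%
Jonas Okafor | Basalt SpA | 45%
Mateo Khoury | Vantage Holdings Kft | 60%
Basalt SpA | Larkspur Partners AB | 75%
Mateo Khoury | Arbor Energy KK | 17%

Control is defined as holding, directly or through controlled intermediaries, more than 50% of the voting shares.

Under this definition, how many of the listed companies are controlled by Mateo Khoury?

4

Mateo holds 100% of Windward, so Mateo controls Windward.
Mateo holds 55% of Basalt, so Mateo controls Basalt.
Mateo holds 60% of Vantage, so Mateo controls Vantage.
Basalt holds 75% of Larkspur, so Mateo controls Larkspur.
No other company's threshold is met.
Mateo controls 4 companies.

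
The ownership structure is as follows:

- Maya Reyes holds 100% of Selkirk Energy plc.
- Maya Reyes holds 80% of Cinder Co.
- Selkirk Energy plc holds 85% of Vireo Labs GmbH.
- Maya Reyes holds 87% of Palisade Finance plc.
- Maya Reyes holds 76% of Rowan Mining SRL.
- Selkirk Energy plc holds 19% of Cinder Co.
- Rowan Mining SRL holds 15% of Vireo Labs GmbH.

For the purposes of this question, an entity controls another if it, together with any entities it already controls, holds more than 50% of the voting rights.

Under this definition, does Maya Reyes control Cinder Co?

Maya holds 100% of Selkirk, so Maya controls Selkirk.
Selkirk and Maya together hold 19% + 80% = 99% of Cinder, so Maya controls Cinder.

Yes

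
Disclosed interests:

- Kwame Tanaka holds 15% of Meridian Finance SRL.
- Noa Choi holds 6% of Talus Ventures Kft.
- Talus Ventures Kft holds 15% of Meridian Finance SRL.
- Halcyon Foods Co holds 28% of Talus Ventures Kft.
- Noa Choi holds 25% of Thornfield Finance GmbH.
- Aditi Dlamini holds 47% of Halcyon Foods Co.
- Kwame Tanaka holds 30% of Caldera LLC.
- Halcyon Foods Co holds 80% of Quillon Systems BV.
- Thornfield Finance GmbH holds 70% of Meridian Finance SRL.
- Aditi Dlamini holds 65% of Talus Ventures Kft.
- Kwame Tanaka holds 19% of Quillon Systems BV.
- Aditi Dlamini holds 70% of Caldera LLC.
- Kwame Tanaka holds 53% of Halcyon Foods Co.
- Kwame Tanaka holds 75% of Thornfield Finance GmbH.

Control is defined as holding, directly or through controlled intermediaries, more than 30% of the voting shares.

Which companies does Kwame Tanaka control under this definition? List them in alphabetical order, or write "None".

Halcyon Foods Co, Meridian Finance SRL, Quillon Systems BV, Thornfield Finance GmbH

Kwame holds 75% of Thornfield, so Kwame controls Thornfield.
Kwame holds 53% of Halcyon, so Kwame controls Halcyon.
Kwame and Halcyon together hold 19% + 80% = 99% of Quillon, so Kwame controls Quillon.
Kwame and Thornfield together hold 15% + 70% = 85% of Meridian, so Kwame controls Meridian.
No other company's threshold is met.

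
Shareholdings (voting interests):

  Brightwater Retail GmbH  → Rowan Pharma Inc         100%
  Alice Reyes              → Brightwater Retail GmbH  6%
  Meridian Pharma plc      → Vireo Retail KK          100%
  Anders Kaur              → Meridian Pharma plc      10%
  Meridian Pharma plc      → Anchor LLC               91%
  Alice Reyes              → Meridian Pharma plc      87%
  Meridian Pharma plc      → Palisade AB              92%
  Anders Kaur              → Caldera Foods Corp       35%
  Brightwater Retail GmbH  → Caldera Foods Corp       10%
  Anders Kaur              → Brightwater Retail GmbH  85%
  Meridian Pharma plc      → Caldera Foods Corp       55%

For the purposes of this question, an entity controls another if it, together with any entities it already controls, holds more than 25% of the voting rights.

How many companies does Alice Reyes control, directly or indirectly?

5

Alice holds 87% of Meridian, so Alice controls Meridian.
Meridian holds 100% of Vireo, so Alice controls Vireo.
Meridian holds 55% of Caldera, so Alice controls Caldera.
Meridian holds 91% of Anchor, so Alice controls Anchor.
Meridian holds 92% of Palisade, so Alice controls Palisade.
No other company's threshold is met.
Alice controls 5 companies.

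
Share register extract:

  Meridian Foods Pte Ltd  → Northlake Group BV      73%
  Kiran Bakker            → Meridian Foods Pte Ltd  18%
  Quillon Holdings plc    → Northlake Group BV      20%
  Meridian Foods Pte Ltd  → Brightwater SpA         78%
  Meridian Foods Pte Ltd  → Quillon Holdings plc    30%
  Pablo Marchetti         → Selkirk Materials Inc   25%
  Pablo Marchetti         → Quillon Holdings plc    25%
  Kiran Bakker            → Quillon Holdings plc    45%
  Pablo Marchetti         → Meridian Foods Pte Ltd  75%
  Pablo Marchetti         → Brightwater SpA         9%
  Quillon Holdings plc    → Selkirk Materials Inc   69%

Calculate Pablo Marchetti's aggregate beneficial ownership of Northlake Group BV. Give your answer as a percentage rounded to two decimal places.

64.25%

Pablo reaches Northlake along 3 paths.
Via Meridian → Quillon: 75% × 30% × 20% = 4.5%.
Via Quillon: 25% × 20% = 5%.
Via Meridian: 75% × 73% = 54.75%.
Total: 4.5% + 5% + 54.75% = 64.25%.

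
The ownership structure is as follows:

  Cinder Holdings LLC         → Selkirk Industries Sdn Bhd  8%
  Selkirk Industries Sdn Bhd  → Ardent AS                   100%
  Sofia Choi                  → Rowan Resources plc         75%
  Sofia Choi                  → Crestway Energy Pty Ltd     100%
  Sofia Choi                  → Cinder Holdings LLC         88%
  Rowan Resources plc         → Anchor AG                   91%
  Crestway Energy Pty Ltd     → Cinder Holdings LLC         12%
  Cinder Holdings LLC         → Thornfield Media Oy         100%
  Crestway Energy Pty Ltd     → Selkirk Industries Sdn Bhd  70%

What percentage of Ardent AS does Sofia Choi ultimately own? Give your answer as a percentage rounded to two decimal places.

78.00%

Sofia reaches Ardent along 3 paths.
Via Crestway → Selkirk: 100% × 70% × 100% = 70%.
Via Crestway → Cinder → Selkirk: 100% × 12% × 8% × 100% = 0.96%.
Via Cinder → Selkirk: 88% × 8% × 100% = 7.04%.
Total: 70% + 0.96% + 7.04% = 78%.
Rounded: 78.00%.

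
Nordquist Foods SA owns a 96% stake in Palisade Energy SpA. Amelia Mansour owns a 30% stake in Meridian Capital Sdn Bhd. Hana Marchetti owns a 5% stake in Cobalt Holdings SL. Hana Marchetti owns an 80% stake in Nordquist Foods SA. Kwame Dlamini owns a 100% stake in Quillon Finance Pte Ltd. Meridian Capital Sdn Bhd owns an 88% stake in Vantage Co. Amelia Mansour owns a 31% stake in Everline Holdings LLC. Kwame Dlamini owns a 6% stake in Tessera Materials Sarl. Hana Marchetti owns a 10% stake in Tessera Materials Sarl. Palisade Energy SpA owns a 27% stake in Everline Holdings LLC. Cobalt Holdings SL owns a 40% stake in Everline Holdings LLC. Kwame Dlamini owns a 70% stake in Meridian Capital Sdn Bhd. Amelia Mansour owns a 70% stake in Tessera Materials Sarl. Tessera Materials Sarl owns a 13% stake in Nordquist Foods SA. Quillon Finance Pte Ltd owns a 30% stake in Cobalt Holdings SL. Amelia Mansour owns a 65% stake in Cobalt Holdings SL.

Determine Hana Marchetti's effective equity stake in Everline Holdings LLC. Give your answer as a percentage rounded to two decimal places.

Hana reaches Everline along 3 paths.
Via Cobalt: 5% × 40% = 2%.
Via Nordquist → Palisade: 80% × 96% × 27% = 20.736%.
Via Tessera → Nordquist → Palisade: 10% × 13% × 96% × 27% = 0.33696%.
Total: 2% + 20.736% + 0.33696% = 23.07296%.
Rounded: 23.07%.

23.07%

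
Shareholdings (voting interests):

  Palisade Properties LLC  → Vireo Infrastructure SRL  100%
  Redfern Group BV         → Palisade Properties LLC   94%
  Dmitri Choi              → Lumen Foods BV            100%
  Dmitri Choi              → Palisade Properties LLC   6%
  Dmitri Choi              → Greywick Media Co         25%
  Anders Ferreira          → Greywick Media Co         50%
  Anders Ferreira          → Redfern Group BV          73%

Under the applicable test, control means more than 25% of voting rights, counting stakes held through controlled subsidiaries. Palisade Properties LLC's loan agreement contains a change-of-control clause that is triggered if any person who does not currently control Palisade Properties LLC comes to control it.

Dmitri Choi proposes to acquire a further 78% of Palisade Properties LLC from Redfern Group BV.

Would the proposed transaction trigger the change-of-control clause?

The purchase adds only to Dmitri's holdings (Redfern's stake shrinks), so Dmitri is the only person who could newly come to control Palisade.
Dmitri holds 100% of Lumen, so Dmitri controls Lumen.
In Palisade, Dmitri's side holds only 6%, not > 25%.
So before the transaction, Dmitri does not control Palisade.
After the purchase, Dmitri's direct stake in Palisade rises to 6% + 78% = 84%, and Redfern's stake falls to 16%.
Dmitri holds 84% of Palisade, so Dmitri controls Palisade.
Dmitri did not control Palisade before and does after, so the clause is triggered.

Yes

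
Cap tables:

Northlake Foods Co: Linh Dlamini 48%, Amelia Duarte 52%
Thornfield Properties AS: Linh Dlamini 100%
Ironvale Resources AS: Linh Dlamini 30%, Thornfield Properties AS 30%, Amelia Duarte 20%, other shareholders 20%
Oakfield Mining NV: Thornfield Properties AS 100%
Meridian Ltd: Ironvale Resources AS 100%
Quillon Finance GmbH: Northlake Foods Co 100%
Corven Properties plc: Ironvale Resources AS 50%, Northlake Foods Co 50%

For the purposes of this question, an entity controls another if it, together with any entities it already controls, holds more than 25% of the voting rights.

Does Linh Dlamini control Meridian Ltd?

Yes

Linh holds 100% of Thornfield, so Linh controls Thornfield.
Linh and Thornfield together hold 30% + 30% = 60% of Ironvale, so Linh controls Ironvale.
Ironvale holds 100% of Meridian, so Linh controls Meridian.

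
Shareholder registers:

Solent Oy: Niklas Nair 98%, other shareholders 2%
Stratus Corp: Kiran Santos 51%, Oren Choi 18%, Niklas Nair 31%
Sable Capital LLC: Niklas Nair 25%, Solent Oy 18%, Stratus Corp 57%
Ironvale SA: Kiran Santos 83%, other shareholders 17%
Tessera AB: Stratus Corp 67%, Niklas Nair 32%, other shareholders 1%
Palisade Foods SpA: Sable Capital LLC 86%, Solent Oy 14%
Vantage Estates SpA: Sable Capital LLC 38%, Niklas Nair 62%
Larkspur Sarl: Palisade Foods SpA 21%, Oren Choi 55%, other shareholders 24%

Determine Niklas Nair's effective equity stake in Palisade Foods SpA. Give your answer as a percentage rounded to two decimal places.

65.59%

Niklas reaches Palisade along 4 paths.
Via Sable: 25% × 86% = 21.5%.
Via Solent → Sable: 98% × 18% × 86% = 15.1704%.
Via Stratus → Sable: 31% × 57% × 86% = 15.1962%.
Via Solent: 98% × 14% = 13.72%.
Total: 21.5% + 15.1704% + 15.1962% + 13.72% = 65.5866%.
Rounded: 65.59%.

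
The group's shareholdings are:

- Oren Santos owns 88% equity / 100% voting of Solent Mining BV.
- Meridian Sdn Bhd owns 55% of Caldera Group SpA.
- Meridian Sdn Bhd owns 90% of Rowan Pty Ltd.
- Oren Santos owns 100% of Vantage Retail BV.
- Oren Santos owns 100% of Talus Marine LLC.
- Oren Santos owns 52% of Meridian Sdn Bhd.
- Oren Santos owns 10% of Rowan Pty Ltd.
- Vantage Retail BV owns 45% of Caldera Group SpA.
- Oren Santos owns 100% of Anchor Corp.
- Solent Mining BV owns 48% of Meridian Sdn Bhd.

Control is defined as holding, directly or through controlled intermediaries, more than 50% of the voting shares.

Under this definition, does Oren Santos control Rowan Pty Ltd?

Oren holds 100% of Solent, so Oren controls Solent.
Oren and Solent together hold 52% + 48% = 100% of Meridian, so Oren controls Meridian.
Meridian and Oren together hold 90% + 10% = 100% of Rowan, so Oren controls Rowan.

Yes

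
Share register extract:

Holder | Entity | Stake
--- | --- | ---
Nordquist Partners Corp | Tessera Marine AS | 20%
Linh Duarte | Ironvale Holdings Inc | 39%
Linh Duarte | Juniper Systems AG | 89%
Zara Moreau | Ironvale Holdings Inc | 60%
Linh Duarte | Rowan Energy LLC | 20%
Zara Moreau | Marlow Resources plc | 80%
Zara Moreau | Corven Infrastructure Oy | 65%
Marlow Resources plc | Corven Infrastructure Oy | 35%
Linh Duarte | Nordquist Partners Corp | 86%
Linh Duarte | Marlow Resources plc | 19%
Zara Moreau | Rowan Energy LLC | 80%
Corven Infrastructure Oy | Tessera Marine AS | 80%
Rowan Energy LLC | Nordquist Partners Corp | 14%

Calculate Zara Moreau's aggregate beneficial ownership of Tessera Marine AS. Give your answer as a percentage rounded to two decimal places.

76.64%

Zara reaches Tessera along 3 paths.
Via Rowan → Nordquist: 80% × 14% × 20% = 2.24%.
Via Corven: 65% × 80% = 52%.
Via Marlow → Corven: 80% × 35% × 80% = 22.4%.
Total: 2.24% + 52% + 22.4% = 76.64%.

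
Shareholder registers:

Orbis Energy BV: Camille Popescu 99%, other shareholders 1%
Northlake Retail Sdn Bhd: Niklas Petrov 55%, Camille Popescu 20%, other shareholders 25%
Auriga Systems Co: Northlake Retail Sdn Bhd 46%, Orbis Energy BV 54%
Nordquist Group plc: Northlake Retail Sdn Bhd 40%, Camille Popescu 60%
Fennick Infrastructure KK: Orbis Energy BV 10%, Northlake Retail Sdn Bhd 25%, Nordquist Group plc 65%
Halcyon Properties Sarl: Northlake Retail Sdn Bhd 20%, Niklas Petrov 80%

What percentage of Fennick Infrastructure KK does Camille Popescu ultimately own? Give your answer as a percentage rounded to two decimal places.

Camille reaches Fennick along 4 paths.
Via Orbis: 99% × 10% = 9.9%.
Via Northlake: 20% × 25% = 5%.
Via Northlake → Nordquist: 20% × 40% × 65% = 5.2%.
Via Nordquist: 60% × 65% = 39%.
Total: 9.9% + 5% + 5.2% + 39% = 59.1%.
Rounded: 59.10%.

59.10%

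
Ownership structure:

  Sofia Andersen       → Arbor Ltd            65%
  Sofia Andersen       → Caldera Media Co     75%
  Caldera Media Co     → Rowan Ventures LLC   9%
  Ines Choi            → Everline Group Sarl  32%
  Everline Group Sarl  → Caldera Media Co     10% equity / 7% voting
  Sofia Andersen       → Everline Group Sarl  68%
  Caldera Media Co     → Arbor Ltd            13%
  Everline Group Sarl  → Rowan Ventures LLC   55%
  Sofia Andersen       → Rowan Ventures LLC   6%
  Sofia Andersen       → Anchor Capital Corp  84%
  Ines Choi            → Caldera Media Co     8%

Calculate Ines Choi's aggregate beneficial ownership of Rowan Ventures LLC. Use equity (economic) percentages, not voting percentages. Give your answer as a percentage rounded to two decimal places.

Ines reaches Rowan along 3 paths.
Via Everline: 32% × 55% = 17.6%.
Via Everline → Caldera: 32% × 10% × 9% = 0.288%.
Via Caldera: 8% × 9% = 0.72%.
Total: 17.6% + 0.288% + 0.72% = 18.608%.
Rounded: 18.61%.

18.61%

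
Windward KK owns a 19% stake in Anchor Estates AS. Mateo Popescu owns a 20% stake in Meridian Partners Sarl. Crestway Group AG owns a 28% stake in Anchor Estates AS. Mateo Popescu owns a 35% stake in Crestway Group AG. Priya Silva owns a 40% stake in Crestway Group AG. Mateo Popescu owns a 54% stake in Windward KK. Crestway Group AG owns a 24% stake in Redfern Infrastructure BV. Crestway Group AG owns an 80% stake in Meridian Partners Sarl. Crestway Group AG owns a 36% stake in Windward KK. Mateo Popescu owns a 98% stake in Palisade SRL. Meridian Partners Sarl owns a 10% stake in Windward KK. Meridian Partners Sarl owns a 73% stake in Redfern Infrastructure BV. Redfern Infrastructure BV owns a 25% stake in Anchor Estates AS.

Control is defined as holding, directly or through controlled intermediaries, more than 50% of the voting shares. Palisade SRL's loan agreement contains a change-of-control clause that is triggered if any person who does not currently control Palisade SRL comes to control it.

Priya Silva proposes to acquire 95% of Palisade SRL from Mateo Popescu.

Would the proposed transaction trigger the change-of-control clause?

The purchase adds only to Priya's holdings (Mateo's stake shrinks), so Priya is the only person who could newly come to control Palisade.
Priya's largest direct stake is 40% in Crestway, which does not meet the threshold, so Priya controls no company.
Neither Priya nor any entity Priya controls holds any voting interest in Palisade.
So before the transaction, Priya does not control Palisade.
After the purchase, Priya holds 95% of Palisade directly, and Mateo's stake falls to 3%.
Priya holds 95% of Palisade, so Priya controls Palisade.
Priya did not control Palisade before and does after, so the clause is triggered.

Yes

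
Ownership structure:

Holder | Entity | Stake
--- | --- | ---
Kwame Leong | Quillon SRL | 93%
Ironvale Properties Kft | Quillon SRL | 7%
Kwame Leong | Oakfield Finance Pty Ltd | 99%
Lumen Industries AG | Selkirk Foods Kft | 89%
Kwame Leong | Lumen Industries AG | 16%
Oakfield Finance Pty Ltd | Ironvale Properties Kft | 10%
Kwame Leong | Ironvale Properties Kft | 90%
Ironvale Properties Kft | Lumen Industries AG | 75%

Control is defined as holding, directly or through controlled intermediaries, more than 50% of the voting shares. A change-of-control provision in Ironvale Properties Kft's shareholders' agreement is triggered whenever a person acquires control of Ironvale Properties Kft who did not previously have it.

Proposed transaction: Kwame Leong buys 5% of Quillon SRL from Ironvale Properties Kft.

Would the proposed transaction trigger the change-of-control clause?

No

The purchase adds only to Kwame's holdings (Ironvale's stake shrinks), so Kwame is the only person who could newly come to control Ironvale.
Kwame holds 99% of Oakfield, so Kwame controls Oakfield.
Kwame and Oakfield together hold 90% + 10% = 100% of Ironvale, so Kwame controls Ironvale.
So Kwame already controls Ironvale before the transaction.
After the purchase, Kwame's direct stake in Quillon rises to 93% + 5% = 98%, and Ironvale's stake falls to 2%.
Kwame controlled Ironvale already, so this is not a new person acquiring control; every other person's position is unchanged or reduced.
No new person acquires control, so the clause is not triggered.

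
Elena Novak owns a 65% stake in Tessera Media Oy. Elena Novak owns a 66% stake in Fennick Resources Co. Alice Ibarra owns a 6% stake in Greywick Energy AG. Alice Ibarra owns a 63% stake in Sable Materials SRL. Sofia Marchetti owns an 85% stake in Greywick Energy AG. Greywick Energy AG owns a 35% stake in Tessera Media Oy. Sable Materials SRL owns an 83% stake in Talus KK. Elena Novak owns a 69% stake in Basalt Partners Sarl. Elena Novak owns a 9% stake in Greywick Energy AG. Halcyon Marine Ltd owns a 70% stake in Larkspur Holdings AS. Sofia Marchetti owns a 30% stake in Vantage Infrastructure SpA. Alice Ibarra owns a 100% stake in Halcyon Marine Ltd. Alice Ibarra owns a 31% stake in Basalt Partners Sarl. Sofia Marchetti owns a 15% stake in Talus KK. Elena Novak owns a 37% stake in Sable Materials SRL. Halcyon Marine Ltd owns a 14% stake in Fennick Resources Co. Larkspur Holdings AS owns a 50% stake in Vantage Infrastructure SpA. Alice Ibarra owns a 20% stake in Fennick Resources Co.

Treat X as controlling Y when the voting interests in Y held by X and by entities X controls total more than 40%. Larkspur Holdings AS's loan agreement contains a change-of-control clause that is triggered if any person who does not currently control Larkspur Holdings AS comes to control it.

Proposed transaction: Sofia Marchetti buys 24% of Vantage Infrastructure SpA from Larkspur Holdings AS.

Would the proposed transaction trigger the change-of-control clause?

The purchase adds only to Sofia's holdings (Larkspur's stake shrinks), so Sofia is the only person who could newly come to control Larkspur.
Sofia holds 85% of Greywick, so Sofia controls Greywick.
Neither Sofia nor any entity Sofia controls holds any voting interest in Larkspur.
So before the transaction, Sofia does not control Larkspur.
After the purchase, Sofia's direct stake in Vantage rises to 30% + 24% = 54%, and Larkspur's stake falls to 26%.
Sofia holds 54% of Vantage, so Sofia controls Vantage.
After the transaction, neither Sofia nor any entity Sofia controls holds a voting interest in Larkspur, so Sofia still does not control it.
No new person acquires control, so the clause is not triggered.

No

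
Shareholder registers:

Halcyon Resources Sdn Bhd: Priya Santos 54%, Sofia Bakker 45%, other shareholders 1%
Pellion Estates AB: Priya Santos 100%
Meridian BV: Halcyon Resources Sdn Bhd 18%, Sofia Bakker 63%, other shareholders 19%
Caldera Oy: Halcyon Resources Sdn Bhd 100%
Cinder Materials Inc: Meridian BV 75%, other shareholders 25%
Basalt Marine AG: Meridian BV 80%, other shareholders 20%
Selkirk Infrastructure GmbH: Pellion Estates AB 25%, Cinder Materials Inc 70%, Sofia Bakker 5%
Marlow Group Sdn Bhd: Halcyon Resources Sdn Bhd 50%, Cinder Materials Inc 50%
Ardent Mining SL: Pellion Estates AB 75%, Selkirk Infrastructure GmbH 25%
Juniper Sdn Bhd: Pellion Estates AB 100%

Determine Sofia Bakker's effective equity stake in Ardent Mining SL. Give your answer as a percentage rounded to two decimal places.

Sofia reaches Ardent along 3 paths.
Via Halcyon → Meridian → Cinder → Selkirk: 45% × 18% × 75% × 70% × 25% = 1.063125%.
Via Meridian → Cinder → Selkirk: 63% × 75% × 70% × 25% = 8.26875%.
Via Selkirk: 5% × 25% = 1.25%.
Total: 1.063125% + 8.26875% + 1.25% = 10.581875%.
Rounded: 10.58%.

10.58%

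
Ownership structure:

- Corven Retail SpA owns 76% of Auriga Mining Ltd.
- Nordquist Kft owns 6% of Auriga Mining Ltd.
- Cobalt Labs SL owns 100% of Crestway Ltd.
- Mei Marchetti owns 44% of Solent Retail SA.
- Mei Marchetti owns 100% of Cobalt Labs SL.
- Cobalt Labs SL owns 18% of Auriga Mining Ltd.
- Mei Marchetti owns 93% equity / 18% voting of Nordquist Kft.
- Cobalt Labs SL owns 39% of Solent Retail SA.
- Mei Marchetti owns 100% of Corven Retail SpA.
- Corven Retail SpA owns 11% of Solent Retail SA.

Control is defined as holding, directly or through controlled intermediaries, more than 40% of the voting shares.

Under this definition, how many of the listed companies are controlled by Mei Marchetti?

5

Mei holds 100% of Corven, so Mei controls Corven.
Mei holds 100% of Cobalt, so Mei controls Cobalt.
Cobalt holds 100% of Crestway, so Mei controls Crestway.
Cobalt and Mei and Corven together hold 39% + 44% + 11% = 94% of Solent, so Mei controls Solent.
Corven and Cobalt together hold 76% + 18% = 94% of Auriga, so Mei controls Auriga.
No other company's threshold is met.
Mei controls 5 companies.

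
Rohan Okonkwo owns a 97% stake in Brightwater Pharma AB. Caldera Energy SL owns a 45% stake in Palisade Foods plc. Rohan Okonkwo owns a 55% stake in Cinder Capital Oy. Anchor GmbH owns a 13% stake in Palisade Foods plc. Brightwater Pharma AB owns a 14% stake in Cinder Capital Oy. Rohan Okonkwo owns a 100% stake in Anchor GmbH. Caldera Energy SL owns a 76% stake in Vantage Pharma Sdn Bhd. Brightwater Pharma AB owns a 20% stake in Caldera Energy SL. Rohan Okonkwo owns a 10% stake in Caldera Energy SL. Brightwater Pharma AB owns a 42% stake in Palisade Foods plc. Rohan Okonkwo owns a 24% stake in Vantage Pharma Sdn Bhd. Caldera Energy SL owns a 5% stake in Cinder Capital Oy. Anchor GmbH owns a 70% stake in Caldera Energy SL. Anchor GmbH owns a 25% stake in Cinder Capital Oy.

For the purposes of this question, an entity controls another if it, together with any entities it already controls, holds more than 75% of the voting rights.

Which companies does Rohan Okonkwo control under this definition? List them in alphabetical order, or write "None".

Anchor GmbH, Brightwater Pharma AB, Caldera Energy SL, Cinder Capital Oy, Palisade Foods plc, Vantage Pharma Sdn Bhd

Rohan holds 97% of Brightwater, so Rohan controls Brightwater.
Rohan holds 100% of Anchor, so Rohan controls Anchor.
Rohan and Brightwater and Anchor together hold 10% + 20% + 70% = 100% of Caldera, so Rohan controls Caldera.
Rohan and Caldera and Anchor and Brightwater together hold 55% + 5% + 25% + 14% = 99% of Cinder, so Rohan controls Cinder.
Rohan and Caldera together hold 24% + 76% = 100% of Vantage, so Rohan controls Vantage.
Anchor and Brightwater and Caldera together hold 13% + 42% + 45% = 100% of Palisade, so Rohan controls Palisade.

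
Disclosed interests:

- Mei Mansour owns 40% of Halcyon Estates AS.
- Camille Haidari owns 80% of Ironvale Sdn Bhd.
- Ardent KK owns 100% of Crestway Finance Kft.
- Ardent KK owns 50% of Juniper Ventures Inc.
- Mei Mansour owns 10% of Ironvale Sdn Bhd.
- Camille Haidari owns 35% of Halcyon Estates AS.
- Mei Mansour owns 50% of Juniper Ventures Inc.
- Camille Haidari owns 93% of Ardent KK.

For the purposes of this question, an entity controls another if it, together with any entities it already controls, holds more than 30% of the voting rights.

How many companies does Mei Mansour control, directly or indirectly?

Mei holds 40% of Halcyon, so Mei controls Halcyon.
Mei holds 50% of Juniper, so Mei controls Juniper.
No other company's threshold is met.
Mei controls 2 companies.

2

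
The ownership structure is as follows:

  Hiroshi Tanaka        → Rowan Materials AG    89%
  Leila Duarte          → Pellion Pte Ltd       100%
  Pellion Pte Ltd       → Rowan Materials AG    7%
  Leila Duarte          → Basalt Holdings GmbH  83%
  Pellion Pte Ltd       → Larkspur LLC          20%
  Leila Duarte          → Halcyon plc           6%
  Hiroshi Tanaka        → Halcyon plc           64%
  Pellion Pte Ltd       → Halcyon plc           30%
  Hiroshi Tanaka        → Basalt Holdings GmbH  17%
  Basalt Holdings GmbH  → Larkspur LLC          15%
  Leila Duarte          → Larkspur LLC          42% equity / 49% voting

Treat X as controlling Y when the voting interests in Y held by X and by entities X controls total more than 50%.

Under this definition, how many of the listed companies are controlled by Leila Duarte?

Leila holds 83% of Basalt, so Leila controls Basalt.
Leila holds 100% of Pellion, so Leila controls Pellion.
Basalt and Leila and Pellion together hold 15% + 49% + 20% = 84% of Larkspur, so Leila controls Larkspur.
No other company's threshold is met.
Leila controls 3 companies.

3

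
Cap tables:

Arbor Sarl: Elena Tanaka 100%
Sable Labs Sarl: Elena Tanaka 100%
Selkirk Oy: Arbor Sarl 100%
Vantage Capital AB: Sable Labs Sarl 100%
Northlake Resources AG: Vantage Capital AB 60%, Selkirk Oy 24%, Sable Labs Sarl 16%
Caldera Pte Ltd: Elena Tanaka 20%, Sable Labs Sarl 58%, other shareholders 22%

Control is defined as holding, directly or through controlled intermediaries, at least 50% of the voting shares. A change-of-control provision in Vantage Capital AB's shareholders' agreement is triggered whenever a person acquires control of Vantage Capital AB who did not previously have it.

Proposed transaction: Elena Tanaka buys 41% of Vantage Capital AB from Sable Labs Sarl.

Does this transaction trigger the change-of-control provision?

No

The purchase adds only to Elena's holdings (Sable's stake shrinks), so Elena is the only person who could newly come to control Vantage.
Elena holds 100% of Sable, so Elena controls Sable.
Sable holds 100% of Vantage, so Elena controls Vantage.
So Elena already controls Vantage before the transaction.
After the purchase, Elena holds 41% of Vantage directly, and Sable's stake falls to 59%.
Elena controlled Vantage already, so this is not a new person acquiring control; every other person's position is unchanged or reduced.
No new person acquires control, so the clause is not triggered.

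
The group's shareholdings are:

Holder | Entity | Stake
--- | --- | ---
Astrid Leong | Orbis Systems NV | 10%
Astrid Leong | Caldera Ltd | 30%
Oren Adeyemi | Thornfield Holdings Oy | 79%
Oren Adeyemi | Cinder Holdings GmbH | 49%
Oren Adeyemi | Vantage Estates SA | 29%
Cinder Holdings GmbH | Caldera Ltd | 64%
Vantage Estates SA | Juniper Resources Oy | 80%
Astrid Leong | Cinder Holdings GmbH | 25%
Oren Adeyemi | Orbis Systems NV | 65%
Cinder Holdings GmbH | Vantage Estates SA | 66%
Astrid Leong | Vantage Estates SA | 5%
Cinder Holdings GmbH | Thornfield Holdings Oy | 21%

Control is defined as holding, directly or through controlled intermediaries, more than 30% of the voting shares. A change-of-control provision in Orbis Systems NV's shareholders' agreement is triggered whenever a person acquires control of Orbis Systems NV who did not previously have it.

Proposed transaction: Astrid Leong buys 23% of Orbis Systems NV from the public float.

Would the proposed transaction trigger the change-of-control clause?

The purchase changes only Astrid's holdings, so Astrid is the only person who could newly come to control Orbis.
Astrid's largest direct stake is 30% in Caldera, which does not meet the threshold, so Astrid controls no company.
In Orbis, Astrid's side holds only 10%, not > 30%.
So before the transaction, Astrid does not control Orbis.
After the purchase, Astrid's direct stake in Orbis rises to 10% + 23% = 33%.
Astrid holds 33% of Orbis, so Astrid controls Orbis.
Astrid did not control Orbis before and does after, so the clause is triggered.

Yes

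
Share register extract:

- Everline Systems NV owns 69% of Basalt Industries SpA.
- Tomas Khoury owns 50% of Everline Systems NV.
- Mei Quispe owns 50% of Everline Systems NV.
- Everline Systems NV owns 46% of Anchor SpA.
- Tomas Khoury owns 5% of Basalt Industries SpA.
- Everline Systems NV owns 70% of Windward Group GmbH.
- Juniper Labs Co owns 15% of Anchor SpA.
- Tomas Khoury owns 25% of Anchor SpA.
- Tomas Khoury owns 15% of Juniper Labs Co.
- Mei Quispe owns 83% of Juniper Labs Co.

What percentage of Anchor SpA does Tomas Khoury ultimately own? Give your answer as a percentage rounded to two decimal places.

Tomas reaches Anchor along 3 paths.
Via Juniper: 15% × 15% = 2.25%.
Direct stake: 25% = 25%.
Via Everline: 50% × 46% = 23%.
Total: 2.25% + 25% + 23% = 50.25%.

50.25%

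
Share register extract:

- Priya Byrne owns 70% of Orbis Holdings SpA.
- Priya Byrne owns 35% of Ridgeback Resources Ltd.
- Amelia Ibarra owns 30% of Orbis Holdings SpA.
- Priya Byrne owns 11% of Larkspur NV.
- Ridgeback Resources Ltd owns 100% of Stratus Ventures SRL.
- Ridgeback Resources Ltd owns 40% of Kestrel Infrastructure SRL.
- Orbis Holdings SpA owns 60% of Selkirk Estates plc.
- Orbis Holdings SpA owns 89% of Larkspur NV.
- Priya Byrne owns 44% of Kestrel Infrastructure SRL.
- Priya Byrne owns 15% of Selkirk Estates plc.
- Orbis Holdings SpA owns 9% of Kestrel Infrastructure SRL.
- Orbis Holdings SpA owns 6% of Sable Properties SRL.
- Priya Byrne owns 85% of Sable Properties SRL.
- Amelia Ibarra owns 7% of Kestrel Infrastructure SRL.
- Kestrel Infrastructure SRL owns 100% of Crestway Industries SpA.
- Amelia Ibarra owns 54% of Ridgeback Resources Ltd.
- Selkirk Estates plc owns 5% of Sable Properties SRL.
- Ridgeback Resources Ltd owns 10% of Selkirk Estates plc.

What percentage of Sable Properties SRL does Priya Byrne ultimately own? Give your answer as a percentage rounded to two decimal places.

92.23%

Priya reaches Sable along 5 paths.
Via Ridgeback → Selkirk: 35% × 10% × 5% = 0.175%.
Via Selkirk: 15% × 5% = 0.75%.
Via Orbis → Selkirk: 70% × 60% × 5% = 2.1%.
Direct stake: 85% = 85%.
Via Orbis: 70% × 6% = 4.2%.
Total: 0.175% + 0.75% + 2.1% + 85% + 4.2% = 92.225%.
Rounded: 92.23%.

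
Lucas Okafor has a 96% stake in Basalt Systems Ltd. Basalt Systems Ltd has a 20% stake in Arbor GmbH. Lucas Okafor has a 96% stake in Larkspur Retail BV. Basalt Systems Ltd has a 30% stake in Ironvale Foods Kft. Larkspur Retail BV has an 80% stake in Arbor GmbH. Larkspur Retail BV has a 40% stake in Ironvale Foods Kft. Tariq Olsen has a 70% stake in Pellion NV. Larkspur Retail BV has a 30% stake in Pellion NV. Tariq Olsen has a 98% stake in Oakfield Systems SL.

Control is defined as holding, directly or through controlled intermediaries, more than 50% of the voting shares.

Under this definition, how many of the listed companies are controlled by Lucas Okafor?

4

Lucas holds 96% of Basalt, so Lucas controls Basalt.
Lucas holds 96% of Larkspur, so Lucas controls Larkspur.
Larkspur and Basalt together hold 80% + 20% = 100% of Arbor, so Lucas controls Arbor.
Larkspur and Basalt together hold 40% + 30% = 70% of Ironvale, so Lucas controls Ironvale.
No other company's threshold is met.
Lucas controls 4 companies.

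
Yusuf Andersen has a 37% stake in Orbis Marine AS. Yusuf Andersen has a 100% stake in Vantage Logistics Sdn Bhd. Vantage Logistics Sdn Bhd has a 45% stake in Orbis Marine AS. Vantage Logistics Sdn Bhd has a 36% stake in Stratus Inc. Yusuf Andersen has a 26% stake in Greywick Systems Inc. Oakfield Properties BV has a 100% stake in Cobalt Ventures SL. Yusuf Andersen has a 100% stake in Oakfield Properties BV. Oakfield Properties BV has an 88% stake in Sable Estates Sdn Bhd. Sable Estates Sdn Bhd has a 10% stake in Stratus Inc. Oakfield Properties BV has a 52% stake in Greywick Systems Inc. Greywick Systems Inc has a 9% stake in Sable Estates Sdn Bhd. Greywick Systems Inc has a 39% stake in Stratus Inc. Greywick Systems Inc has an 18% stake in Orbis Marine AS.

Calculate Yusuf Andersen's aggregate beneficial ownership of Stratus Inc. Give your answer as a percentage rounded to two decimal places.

Yusuf reaches Stratus along 6 paths.
Via Oakfield → Sable: 100% × 88% × 10% = 8.8%.
Via Greywick → Sable: 26% × 9% × 10% = 0.234%.
Via Oakfield → Greywick → Sable: 100% × 52% × 9% × 10% = 0.468%.
Via Vantage: 100% × 36% = 36%.
Via Greywick: 26% × 39% = 10.14%.
Via Oakfield → Greywick: 100% × 52% × 39% = 20.28%.
Total: 8.8% + 0.234% + 0.468% + 36% + 10.14% + 20.28% = 75.922%.
Rounded: 75.92%.

75.92%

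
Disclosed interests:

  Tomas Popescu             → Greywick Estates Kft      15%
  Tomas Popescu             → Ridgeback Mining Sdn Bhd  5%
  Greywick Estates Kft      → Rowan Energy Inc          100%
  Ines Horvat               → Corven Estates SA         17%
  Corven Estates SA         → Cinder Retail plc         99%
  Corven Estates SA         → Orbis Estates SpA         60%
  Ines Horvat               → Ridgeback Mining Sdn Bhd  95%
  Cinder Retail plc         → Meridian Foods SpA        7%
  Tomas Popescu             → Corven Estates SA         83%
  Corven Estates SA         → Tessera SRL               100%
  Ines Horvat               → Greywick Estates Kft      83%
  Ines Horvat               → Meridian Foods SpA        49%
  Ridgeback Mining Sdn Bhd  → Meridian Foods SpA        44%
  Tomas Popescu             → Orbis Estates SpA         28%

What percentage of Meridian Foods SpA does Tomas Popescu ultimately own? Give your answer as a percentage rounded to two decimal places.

7.95%

Tomas reaches Meridian along 2 paths.
Via Ridgeback: 5% × 44% = 2.2%.
Via Corven → Cinder: 83% × 99% × 7% = 5.7519%.
Total: 2.2% + 5.7519% = 7.9519%.
Rounded: 7.95%.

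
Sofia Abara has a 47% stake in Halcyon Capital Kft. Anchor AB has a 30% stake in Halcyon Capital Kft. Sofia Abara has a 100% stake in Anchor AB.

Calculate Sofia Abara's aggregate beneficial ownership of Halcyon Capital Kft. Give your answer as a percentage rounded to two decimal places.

Sofia reaches Halcyon along 2 paths.
Direct stake: 47% = 47%.
Via Anchor: 100% × 30% = 30%.
Total: 47% + 30% = 77%.
Rounded: 77.00%.

77.00%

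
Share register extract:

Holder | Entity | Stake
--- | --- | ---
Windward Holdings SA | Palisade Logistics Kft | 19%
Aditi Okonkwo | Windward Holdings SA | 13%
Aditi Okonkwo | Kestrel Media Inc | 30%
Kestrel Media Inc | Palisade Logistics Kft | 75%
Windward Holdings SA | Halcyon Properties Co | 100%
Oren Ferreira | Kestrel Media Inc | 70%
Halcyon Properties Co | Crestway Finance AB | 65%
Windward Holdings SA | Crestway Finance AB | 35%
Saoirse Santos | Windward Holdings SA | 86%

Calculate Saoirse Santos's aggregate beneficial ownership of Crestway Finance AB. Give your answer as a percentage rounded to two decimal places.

Saoirse reaches Crestway along 2 paths.
Via Windward: 86% × 35% = 30.1%.
Via Windward → Halcyon: 86% × 100% × 65% = 55.9%.
Total: 30.1% + 55.9% = 86%.
Rounded: 86.00%.

86.00%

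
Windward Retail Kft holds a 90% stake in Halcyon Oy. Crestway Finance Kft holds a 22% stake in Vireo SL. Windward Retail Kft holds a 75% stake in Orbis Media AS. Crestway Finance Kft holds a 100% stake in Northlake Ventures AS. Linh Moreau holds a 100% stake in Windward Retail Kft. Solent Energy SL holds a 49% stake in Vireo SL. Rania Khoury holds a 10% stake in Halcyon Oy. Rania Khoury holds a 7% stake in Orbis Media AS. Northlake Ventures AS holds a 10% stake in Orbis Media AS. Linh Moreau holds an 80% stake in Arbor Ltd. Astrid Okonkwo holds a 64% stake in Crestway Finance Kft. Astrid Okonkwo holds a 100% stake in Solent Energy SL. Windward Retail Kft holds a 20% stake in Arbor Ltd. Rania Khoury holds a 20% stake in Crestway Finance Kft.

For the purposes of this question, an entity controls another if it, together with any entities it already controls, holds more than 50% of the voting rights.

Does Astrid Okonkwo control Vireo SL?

Astrid holds 100% of Solent, so Astrid controls Solent.
Astrid holds 64% of Crestway, so Astrid controls Crestway.
Crestway and Solent together hold 22% + 49% = 71% of Vireo, so Astrid controls Vireo.

Yes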